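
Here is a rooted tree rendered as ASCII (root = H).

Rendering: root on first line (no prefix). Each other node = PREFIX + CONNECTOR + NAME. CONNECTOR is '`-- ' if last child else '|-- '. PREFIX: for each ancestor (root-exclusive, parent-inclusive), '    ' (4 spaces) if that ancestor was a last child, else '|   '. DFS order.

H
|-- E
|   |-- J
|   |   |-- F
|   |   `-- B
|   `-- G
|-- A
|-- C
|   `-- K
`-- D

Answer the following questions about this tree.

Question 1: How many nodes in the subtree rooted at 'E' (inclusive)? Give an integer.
Subtree rooted at E contains: B, E, F, G, J
Count = 5

Answer: 5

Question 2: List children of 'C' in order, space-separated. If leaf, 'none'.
Node C's children (from adjacency): K

Answer: K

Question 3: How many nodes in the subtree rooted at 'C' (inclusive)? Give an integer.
Subtree rooted at C contains: C, K
Count = 2

Answer: 2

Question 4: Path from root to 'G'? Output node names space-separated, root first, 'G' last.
Walk down from root: H -> E -> G

Answer: H E G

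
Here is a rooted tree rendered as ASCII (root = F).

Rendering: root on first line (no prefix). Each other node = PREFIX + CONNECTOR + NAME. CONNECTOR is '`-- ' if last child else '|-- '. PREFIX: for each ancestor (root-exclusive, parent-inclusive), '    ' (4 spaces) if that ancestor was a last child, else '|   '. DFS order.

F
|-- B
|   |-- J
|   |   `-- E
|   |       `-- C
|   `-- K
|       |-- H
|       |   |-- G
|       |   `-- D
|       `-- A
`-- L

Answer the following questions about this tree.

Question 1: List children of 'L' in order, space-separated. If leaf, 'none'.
Answer: none

Derivation:
Node L's children (from adjacency): (leaf)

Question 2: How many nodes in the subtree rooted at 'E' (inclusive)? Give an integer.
Subtree rooted at E contains: C, E
Count = 2

Answer: 2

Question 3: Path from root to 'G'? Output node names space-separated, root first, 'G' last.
Answer: F B K H G

Derivation:
Walk down from root: F -> B -> K -> H -> G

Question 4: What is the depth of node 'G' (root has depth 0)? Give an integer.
Answer: 4

Derivation:
Path from root to G: F -> B -> K -> H -> G
Depth = number of edges = 4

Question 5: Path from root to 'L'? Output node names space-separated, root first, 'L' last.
Walk down from root: F -> L

Answer: F L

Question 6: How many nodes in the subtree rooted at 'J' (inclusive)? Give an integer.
Subtree rooted at J contains: C, E, J
Count = 3

Answer: 3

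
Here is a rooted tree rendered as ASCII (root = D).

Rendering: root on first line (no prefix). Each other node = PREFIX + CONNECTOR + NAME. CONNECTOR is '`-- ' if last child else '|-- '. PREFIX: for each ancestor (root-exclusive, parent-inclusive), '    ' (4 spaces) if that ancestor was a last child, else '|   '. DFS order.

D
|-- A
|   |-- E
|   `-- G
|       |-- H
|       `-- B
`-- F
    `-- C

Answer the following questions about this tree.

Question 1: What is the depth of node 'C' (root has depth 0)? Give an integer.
Answer: 2

Derivation:
Path from root to C: D -> F -> C
Depth = number of edges = 2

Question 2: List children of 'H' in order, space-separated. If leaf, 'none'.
Node H's children (from adjacency): (leaf)

Answer: none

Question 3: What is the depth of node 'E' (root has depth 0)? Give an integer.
Path from root to E: D -> A -> E
Depth = number of edges = 2

Answer: 2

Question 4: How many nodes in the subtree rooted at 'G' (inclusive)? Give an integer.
Subtree rooted at G contains: B, G, H
Count = 3

Answer: 3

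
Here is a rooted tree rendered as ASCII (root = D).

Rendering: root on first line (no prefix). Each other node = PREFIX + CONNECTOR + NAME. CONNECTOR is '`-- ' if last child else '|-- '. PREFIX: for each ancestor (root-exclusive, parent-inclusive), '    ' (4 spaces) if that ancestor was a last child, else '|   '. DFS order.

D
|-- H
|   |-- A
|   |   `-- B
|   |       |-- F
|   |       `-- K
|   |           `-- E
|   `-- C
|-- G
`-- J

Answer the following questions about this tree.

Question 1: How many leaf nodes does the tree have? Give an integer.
Leaves (nodes with no children): C, E, F, G, J

Answer: 5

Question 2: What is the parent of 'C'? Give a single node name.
Answer: H

Derivation:
Scan adjacency: C appears as child of H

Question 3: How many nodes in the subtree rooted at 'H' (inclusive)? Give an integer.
Answer: 7

Derivation:
Subtree rooted at H contains: A, B, C, E, F, H, K
Count = 7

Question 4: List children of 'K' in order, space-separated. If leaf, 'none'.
Node K's children (from adjacency): E

Answer: E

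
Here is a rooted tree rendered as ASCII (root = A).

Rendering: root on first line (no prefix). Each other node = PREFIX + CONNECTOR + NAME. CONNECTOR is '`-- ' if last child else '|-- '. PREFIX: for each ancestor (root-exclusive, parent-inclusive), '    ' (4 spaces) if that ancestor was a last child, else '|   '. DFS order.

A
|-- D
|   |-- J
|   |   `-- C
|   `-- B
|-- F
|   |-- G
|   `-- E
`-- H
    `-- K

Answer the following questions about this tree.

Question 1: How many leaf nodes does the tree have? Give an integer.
Answer: 5

Derivation:
Leaves (nodes with no children): B, C, E, G, K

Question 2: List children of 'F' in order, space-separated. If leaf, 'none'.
Node F's children (from adjacency): G, E

Answer: G E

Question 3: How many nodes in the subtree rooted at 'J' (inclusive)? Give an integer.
Subtree rooted at J contains: C, J
Count = 2

Answer: 2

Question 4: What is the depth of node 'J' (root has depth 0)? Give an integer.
Path from root to J: A -> D -> J
Depth = number of edges = 2

Answer: 2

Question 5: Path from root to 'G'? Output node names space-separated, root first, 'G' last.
Answer: A F G

Derivation:
Walk down from root: A -> F -> G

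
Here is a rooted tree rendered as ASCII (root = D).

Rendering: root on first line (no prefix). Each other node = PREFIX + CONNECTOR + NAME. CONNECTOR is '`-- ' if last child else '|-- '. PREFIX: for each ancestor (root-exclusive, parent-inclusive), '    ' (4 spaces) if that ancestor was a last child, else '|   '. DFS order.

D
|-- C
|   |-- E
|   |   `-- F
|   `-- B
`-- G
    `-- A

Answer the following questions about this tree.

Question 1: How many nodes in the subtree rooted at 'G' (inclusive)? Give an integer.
Subtree rooted at G contains: A, G
Count = 2

Answer: 2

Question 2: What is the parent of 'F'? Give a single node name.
Answer: E

Derivation:
Scan adjacency: F appears as child of E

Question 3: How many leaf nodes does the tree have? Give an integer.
Leaves (nodes with no children): A, B, F

Answer: 3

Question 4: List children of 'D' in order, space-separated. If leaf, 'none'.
Node D's children (from adjacency): C, G

Answer: C G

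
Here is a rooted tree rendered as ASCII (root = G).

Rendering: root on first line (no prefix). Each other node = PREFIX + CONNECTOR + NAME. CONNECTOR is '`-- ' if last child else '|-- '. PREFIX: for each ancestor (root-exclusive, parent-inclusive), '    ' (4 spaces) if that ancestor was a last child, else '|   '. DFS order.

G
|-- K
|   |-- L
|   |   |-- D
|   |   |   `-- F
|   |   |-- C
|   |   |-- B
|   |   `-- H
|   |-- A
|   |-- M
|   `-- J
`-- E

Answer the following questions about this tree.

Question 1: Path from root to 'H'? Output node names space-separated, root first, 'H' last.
Answer: G K L H

Derivation:
Walk down from root: G -> K -> L -> H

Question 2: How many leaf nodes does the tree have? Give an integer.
Leaves (nodes with no children): A, B, C, E, F, H, J, M

Answer: 8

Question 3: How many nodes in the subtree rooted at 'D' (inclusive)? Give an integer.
Answer: 2

Derivation:
Subtree rooted at D contains: D, F
Count = 2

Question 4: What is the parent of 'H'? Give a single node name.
Scan adjacency: H appears as child of L

Answer: L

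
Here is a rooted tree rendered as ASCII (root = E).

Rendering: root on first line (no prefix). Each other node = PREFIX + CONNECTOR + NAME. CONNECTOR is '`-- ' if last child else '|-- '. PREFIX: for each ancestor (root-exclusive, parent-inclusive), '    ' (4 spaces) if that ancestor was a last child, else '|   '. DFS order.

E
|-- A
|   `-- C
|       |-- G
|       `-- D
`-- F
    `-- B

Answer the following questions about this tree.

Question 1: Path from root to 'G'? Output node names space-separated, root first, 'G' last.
Answer: E A C G

Derivation:
Walk down from root: E -> A -> C -> G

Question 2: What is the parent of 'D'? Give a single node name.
Answer: C

Derivation:
Scan adjacency: D appears as child of C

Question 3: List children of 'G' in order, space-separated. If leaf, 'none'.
Node G's children (from adjacency): (leaf)

Answer: none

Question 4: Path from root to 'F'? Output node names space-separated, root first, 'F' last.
Answer: E F

Derivation:
Walk down from root: E -> F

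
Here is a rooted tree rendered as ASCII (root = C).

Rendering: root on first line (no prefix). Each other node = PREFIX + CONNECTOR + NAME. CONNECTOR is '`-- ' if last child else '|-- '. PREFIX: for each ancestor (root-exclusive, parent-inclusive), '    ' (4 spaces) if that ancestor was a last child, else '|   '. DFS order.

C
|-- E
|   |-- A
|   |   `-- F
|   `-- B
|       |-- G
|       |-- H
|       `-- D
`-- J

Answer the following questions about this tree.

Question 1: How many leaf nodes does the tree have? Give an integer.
Leaves (nodes with no children): D, F, G, H, J

Answer: 5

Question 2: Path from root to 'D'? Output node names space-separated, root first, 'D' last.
Answer: C E B D

Derivation:
Walk down from root: C -> E -> B -> D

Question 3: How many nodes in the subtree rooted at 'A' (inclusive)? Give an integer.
Answer: 2

Derivation:
Subtree rooted at A contains: A, F
Count = 2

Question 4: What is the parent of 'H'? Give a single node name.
Scan adjacency: H appears as child of B

Answer: B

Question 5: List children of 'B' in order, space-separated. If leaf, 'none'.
Answer: G H D

Derivation:
Node B's children (from adjacency): G, H, D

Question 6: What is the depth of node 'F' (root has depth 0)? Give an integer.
Path from root to F: C -> E -> A -> F
Depth = number of edges = 3

Answer: 3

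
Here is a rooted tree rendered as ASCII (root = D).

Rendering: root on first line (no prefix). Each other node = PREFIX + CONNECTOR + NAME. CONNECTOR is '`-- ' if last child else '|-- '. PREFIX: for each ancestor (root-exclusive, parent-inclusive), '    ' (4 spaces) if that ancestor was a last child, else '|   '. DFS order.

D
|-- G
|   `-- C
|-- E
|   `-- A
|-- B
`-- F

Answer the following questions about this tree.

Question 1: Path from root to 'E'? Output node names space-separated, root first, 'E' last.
Answer: D E

Derivation:
Walk down from root: D -> E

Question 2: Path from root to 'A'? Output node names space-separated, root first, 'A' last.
Walk down from root: D -> E -> A

Answer: D E A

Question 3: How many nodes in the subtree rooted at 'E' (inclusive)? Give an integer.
Answer: 2

Derivation:
Subtree rooted at E contains: A, E
Count = 2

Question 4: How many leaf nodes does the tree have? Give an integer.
Leaves (nodes with no children): A, B, C, F

Answer: 4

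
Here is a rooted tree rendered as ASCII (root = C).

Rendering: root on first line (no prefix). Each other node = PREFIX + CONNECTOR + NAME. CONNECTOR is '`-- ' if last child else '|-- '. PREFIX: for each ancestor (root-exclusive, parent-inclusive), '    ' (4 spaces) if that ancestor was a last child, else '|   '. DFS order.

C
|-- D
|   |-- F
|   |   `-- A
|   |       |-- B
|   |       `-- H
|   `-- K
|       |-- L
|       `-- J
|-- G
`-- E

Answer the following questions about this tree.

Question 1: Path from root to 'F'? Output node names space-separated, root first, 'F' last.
Answer: C D F

Derivation:
Walk down from root: C -> D -> F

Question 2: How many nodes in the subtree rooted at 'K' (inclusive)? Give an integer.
Answer: 3

Derivation:
Subtree rooted at K contains: J, K, L
Count = 3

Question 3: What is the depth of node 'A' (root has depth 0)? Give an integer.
Answer: 3

Derivation:
Path from root to A: C -> D -> F -> A
Depth = number of edges = 3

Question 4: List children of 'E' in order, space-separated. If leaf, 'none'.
Node E's children (from adjacency): (leaf)

Answer: none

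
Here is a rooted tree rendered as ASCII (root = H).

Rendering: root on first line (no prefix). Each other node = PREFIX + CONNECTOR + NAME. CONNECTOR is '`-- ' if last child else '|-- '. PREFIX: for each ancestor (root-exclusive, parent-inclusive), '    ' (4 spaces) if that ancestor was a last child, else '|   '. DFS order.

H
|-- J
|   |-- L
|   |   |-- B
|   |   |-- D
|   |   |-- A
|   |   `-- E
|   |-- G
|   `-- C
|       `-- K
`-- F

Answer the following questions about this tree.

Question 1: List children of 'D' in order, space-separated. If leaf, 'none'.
Node D's children (from adjacency): (leaf)

Answer: none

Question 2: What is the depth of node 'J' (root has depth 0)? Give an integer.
Path from root to J: H -> J
Depth = number of edges = 1

Answer: 1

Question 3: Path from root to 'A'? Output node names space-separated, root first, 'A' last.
Walk down from root: H -> J -> L -> A

Answer: H J L A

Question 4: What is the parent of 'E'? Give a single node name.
Scan adjacency: E appears as child of L

Answer: L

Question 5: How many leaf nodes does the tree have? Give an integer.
Answer: 7

Derivation:
Leaves (nodes with no children): A, B, D, E, F, G, K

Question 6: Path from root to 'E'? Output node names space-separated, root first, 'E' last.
Answer: H J L E

Derivation:
Walk down from root: H -> J -> L -> E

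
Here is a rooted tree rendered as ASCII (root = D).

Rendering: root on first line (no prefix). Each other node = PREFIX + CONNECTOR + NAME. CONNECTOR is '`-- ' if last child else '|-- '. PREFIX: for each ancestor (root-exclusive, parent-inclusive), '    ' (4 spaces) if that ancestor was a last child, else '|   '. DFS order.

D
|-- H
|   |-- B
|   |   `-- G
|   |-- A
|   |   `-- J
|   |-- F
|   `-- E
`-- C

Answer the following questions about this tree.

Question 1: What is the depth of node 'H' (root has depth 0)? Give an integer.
Path from root to H: D -> H
Depth = number of edges = 1

Answer: 1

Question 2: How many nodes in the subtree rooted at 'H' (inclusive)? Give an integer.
Answer: 7

Derivation:
Subtree rooted at H contains: A, B, E, F, G, H, J
Count = 7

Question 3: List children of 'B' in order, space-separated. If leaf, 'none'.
Answer: G

Derivation:
Node B's children (from adjacency): G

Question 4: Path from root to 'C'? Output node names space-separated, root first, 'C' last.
Answer: D C

Derivation:
Walk down from root: D -> C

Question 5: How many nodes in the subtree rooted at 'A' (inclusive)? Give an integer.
Subtree rooted at A contains: A, J
Count = 2

Answer: 2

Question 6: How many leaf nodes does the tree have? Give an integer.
Answer: 5

Derivation:
Leaves (nodes with no children): C, E, F, G, J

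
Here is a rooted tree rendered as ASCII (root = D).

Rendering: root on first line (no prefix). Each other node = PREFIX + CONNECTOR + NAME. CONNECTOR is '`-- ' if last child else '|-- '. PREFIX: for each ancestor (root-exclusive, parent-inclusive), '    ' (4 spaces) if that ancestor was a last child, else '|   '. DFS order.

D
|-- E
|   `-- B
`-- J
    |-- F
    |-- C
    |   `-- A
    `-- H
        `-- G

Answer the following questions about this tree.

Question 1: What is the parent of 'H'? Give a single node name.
Answer: J

Derivation:
Scan adjacency: H appears as child of J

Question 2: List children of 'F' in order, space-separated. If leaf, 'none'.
Answer: none

Derivation:
Node F's children (from adjacency): (leaf)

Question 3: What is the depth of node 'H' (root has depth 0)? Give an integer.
Path from root to H: D -> J -> H
Depth = number of edges = 2

Answer: 2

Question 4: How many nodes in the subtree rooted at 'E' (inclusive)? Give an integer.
Subtree rooted at E contains: B, E
Count = 2

Answer: 2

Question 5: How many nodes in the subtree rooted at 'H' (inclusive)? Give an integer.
Subtree rooted at H contains: G, H
Count = 2

Answer: 2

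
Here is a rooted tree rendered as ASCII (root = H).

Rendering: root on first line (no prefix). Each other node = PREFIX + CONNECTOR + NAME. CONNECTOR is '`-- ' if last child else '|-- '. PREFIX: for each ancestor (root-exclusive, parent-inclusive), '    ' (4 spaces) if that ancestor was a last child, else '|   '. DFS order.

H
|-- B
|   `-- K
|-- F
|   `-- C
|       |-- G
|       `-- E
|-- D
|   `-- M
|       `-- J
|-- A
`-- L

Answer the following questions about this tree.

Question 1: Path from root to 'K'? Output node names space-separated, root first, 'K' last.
Answer: H B K

Derivation:
Walk down from root: H -> B -> K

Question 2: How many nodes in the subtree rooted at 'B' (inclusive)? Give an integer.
Subtree rooted at B contains: B, K
Count = 2

Answer: 2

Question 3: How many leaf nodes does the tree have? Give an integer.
Leaves (nodes with no children): A, E, G, J, K, L

Answer: 6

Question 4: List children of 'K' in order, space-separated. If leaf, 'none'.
Answer: none

Derivation:
Node K's children (from adjacency): (leaf)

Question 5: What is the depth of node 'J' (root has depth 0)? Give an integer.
Path from root to J: H -> D -> M -> J
Depth = number of edges = 3

Answer: 3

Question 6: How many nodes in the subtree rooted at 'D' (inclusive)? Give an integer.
Answer: 3

Derivation:
Subtree rooted at D contains: D, J, M
Count = 3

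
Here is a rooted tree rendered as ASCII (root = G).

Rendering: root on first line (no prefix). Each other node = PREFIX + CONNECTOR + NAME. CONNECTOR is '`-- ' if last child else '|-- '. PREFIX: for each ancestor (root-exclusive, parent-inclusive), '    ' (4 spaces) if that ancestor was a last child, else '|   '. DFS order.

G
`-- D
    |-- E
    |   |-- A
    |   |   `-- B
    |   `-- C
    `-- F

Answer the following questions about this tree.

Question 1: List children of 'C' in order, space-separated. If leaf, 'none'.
Node C's children (from adjacency): (leaf)

Answer: none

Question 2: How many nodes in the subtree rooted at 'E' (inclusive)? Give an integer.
Subtree rooted at E contains: A, B, C, E
Count = 4

Answer: 4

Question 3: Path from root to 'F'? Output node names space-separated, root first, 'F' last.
Answer: G D F

Derivation:
Walk down from root: G -> D -> F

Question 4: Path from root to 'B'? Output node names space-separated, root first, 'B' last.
Walk down from root: G -> D -> E -> A -> B

Answer: G D E A B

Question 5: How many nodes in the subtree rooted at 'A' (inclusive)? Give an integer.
Answer: 2

Derivation:
Subtree rooted at A contains: A, B
Count = 2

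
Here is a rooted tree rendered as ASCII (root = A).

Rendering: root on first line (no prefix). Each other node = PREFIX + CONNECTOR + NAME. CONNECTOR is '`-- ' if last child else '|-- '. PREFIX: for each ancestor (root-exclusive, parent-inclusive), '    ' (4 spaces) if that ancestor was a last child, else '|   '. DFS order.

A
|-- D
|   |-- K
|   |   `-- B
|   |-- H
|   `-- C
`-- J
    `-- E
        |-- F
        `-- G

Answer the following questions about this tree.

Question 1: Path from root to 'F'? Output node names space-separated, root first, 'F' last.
Answer: A J E F

Derivation:
Walk down from root: A -> J -> E -> F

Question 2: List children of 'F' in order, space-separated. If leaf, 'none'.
Answer: none

Derivation:
Node F's children (from adjacency): (leaf)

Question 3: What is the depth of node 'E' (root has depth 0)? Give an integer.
Path from root to E: A -> J -> E
Depth = number of edges = 2

Answer: 2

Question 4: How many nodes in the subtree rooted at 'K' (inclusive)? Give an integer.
Answer: 2

Derivation:
Subtree rooted at K contains: B, K
Count = 2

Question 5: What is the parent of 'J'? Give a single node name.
Answer: A

Derivation:
Scan adjacency: J appears as child of A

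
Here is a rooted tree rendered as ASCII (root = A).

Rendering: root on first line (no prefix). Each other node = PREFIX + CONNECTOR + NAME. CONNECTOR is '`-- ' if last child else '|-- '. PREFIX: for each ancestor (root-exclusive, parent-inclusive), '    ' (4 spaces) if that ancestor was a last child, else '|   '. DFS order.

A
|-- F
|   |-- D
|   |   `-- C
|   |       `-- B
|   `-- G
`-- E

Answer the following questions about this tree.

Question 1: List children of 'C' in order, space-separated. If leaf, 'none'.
Answer: B

Derivation:
Node C's children (from adjacency): B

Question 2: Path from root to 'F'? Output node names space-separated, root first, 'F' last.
Answer: A F

Derivation:
Walk down from root: A -> F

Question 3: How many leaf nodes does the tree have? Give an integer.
Answer: 3

Derivation:
Leaves (nodes with no children): B, E, G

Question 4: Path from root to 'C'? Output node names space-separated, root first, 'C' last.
Walk down from root: A -> F -> D -> C

Answer: A F D C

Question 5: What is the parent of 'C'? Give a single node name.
Answer: D

Derivation:
Scan adjacency: C appears as child of D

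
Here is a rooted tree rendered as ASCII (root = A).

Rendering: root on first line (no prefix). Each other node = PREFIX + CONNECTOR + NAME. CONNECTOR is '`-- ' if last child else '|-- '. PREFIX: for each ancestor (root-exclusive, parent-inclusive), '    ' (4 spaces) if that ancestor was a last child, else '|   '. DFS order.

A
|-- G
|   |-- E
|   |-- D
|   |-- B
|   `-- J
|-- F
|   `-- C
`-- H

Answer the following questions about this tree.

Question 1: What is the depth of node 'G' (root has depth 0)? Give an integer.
Answer: 1

Derivation:
Path from root to G: A -> G
Depth = number of edges = 1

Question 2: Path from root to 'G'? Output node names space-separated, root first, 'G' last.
Walk down from root: A -> G

Answer: A G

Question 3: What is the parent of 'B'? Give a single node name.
Scan adjacency: B appears as child of G

Answer: G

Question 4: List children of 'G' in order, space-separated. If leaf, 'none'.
Node G's children (from adjacency): E, D, B, J

Answer: E D B J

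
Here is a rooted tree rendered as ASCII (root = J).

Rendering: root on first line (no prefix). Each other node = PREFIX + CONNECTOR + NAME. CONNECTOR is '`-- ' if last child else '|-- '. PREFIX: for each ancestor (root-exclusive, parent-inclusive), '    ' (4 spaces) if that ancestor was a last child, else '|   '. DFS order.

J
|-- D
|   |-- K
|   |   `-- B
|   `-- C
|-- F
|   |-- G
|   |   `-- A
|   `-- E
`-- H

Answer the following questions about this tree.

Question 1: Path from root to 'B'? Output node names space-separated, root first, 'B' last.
Answer: J D K B

Derivation:
Walk down from root: J -> D -> K -> B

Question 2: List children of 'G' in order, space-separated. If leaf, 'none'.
Answer: A

Derivation:
Node G's children (from adjacency): A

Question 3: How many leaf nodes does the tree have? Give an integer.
Answer: 5

Derivation:
Leaves (nodes with no children): A, B, C, E, H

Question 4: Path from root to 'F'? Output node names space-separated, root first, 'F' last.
Walk down from root: J -> F

Answer: J F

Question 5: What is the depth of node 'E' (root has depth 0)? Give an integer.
Answer: 2

Derivation:
Path from root to E: J -> F -> E
Depth = number of edges = 2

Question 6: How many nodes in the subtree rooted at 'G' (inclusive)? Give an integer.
Answer: 2

Derivation:
Subtree rooted at G contains: A, G
Count = 2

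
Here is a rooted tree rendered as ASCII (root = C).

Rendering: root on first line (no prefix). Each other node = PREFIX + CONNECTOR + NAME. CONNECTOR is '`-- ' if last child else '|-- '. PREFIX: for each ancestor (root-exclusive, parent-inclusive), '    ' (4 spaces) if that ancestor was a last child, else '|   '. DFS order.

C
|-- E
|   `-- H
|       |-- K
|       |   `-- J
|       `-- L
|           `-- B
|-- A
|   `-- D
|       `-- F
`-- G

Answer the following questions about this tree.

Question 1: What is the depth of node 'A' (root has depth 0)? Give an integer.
Answer: 1

Derivation:
Path from root to A: C -> A
Depth = number of edges = 1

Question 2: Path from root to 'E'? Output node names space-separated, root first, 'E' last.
Answer: C E

Derivation:
Walk down from root: C -> E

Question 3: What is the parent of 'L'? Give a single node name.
Answer: H

Derivation:
Scan adjacency: L appears as child of H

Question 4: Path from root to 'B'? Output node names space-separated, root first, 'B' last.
Answer: C E H L B

Derivation:
Walk down from root: C -> E -> H -> L -> B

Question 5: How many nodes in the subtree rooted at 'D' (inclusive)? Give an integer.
Answer: 2

Derivation:
Subtree rooted at D contains: D, F
Count = 2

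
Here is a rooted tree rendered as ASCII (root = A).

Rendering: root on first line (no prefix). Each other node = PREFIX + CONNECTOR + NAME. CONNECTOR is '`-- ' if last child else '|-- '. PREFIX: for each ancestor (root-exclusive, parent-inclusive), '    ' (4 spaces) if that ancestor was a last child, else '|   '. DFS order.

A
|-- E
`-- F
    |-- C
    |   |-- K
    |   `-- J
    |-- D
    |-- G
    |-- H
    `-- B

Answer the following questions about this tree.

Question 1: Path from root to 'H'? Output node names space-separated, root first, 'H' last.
Walk down from root: A -> F -> H

Answer: A F H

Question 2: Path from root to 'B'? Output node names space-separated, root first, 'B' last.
Answer: A F B

Derivation:
Walk down from root: A -> F -> B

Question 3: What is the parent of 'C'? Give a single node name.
Answer: F

Derivation:
Scan adjacency: C appears as child of F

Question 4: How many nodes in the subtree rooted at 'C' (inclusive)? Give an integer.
Answer: 3

Derivation:
Subtree rooted at C contains: C, J, K
Count = 3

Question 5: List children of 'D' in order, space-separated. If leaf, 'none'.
Node D's children (from adjacency): (leaf)

Answer: none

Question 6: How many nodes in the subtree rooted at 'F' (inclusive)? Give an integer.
Answer: 8

Derivation:
Subtree rooted at F contains: B, C, D, F, G, H, J, K
Count = 8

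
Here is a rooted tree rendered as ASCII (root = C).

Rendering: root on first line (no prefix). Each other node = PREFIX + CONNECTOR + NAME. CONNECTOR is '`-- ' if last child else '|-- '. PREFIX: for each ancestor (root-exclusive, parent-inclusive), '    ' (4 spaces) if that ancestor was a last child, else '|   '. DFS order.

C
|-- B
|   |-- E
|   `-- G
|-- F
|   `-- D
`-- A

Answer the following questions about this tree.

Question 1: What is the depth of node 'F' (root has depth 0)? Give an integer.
Path from root to F: C -> F
Depth = number of edges = 1

Answer: 1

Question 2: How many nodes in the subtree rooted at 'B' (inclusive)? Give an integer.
Subtree rooted at B contains: B, E, G
Count = 3

Answer: 3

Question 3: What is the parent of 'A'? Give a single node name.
Scan adjacency: A appears as child of C

Answer: C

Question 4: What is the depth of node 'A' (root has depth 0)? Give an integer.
Path from root to A: C -> A
Depth = number of edges = 1

Answer: 1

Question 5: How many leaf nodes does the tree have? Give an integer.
Leaves (nodes with no children): A, D, E, G

Answer: 4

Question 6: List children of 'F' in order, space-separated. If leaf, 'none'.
Answer: D

Derivation:
Node F's children (from adjacency): D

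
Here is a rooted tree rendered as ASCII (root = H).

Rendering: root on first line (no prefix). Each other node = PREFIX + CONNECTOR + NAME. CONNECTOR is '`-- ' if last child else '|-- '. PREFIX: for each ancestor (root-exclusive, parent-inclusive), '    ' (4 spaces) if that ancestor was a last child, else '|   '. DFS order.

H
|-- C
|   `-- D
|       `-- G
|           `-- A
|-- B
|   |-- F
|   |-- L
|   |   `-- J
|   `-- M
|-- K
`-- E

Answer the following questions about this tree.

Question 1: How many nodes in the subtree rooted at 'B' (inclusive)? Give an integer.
Subtree rooted at B contains: B, F, J, L, M
Count = 5

Answer: 5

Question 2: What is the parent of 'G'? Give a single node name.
Answer: D

Derivation:
Scan adjacency: G appears as child of D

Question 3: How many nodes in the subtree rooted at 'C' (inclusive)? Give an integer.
Answer: 4

Derivation:
Subtree rooted at C contains: A, C, D, G
Count = 4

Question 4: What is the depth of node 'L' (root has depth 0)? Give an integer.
Answer: 2

Derivation:
Path from root to L: H -> B -> L
Depth = number of edges = 2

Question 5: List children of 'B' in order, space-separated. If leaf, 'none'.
Node B's children (from adjacency): F, L, M

Answer: F L M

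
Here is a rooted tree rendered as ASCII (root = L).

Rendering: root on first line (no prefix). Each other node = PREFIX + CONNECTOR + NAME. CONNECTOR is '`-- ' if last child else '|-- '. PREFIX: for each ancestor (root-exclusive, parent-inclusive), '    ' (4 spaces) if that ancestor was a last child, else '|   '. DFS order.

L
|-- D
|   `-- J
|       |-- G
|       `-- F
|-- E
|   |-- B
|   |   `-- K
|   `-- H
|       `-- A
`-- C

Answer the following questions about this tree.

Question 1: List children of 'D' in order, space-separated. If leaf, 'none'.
Answer: J

Derivation:
Node D's children (from adjacency): J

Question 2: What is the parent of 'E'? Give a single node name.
Answer: L

Derivation:
Scan adjacency: E appears as child of L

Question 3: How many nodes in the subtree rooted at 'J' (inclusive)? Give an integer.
Subtree rooted at J contains: F, G, J
Count = 3

Answer: 3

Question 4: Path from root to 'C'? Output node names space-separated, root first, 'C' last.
Answer: L C

Derivation:
Walk down from root: L -> C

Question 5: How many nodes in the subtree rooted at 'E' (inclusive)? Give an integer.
Subtree rooted at E contains: A, B, E, H, K
Count = 5

Answer: 5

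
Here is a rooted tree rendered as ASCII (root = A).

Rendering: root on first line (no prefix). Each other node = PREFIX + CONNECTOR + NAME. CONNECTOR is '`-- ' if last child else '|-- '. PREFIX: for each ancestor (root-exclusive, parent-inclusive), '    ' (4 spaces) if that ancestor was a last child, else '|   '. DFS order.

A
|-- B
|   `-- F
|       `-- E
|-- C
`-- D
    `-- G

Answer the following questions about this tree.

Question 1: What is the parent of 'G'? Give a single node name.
Scan adjacency: G appears as child of D

Answer: D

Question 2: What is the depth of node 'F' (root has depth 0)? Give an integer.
Path from root to F: A -> B -> F
Depth = number of edges = 2

Answer: 2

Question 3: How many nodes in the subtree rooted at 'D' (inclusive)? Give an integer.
Answer: 2

Derivation:
Subtree rooted at D contains: D, G
Count = 2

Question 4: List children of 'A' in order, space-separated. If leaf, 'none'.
Answer: B C D

Derivation:
Node A's children (from adjacency): B, C, D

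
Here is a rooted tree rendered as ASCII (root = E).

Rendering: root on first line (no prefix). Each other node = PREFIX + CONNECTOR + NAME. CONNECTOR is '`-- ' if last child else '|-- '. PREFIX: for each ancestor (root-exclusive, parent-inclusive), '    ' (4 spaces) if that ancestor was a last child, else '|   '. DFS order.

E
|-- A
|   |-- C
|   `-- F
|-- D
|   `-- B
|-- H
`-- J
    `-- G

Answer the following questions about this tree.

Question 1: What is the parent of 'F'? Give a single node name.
Answer: A

Derivation:
Scan adjacency: F appears as child of A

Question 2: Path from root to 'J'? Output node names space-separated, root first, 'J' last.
Walk down from root: E -> J

Answer: E J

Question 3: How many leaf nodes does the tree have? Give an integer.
Answer: 5

Derivation:
Leaves (nodes with no children): B, C, F, G, H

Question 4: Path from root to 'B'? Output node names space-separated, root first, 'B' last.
Answer: E D B

Derivation:
Walk down from root: E -> D -> B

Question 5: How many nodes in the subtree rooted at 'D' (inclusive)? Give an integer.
Answer: 2

Derivation:
Subtree rooted at D contains: B, D
Count = 2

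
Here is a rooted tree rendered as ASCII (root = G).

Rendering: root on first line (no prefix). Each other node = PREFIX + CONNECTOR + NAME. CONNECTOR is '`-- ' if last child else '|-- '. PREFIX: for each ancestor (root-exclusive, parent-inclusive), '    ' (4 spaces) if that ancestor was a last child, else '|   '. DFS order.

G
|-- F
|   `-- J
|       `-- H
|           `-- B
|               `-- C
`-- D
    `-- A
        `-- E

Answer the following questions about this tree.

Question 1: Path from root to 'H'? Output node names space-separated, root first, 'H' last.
Walk down from root: G -> F -> J -> H

Answer: G F J H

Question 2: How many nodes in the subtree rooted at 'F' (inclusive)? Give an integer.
Subtree rooted at F contains: B, C, F, H, J
Count = 5

Answer: 5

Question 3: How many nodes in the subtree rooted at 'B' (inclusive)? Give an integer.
Subtree rooted at B contains: B, C
Count = 2

Answer: 2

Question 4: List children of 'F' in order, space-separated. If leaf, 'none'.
Answer: J

Derivation:
Node F's children (from adjacency): J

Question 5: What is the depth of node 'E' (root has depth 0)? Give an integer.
Path from root to E: G -> D -> A -> E
Depth = number of edges = 3

Answer: 3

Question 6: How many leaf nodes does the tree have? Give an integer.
Answer: 2

Derivation:
Leaves (nodes with no children): C, E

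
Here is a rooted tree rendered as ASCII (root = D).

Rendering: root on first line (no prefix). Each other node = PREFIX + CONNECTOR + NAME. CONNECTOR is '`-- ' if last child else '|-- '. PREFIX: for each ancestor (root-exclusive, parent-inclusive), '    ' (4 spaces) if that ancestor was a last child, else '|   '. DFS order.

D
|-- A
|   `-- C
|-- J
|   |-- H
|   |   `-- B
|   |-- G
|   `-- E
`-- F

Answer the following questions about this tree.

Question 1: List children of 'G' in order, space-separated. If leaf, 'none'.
Node G's children (from adjacency): (leaf)

Answer: none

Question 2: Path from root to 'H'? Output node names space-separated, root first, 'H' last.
Answer: D J H

Derivation:
Walk down from root: D -> J -> H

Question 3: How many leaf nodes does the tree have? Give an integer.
Answer: 5

Derivation:
Leaves (nodes with no children): B, C, E, F, G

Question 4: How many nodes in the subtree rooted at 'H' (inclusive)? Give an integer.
Subtree rooted at H contains: B, H
Count = 2

Answer: 2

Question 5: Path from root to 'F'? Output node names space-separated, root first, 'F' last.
Answer: D F

Derivation:
Walk down from root: D -> F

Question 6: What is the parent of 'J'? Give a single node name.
Scan adjacency: J appears as child of D

Answer: D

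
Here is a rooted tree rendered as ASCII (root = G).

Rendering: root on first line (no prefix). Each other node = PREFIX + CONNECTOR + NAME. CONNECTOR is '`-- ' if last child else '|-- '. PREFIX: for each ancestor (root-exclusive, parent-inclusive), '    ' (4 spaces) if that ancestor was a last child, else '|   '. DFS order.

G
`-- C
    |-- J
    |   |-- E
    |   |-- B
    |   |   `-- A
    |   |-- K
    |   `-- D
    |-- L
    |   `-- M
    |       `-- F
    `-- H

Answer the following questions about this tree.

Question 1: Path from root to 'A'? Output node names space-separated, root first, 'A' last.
Answer: G C J B A

Derivation:
Walk down from root: G -> C -> J -> B -> A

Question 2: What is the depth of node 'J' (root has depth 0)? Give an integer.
Answer: 2

Derivation:
Path from root to J: G -> C -> J
Depth = number of edges = 2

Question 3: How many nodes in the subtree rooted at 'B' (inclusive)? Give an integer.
Subtree rooted at B contains: A, B
Count = 2

Answer: 2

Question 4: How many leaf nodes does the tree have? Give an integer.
Answer: 6

Derivation:
Leaves (nodes with no children): A, D, E, F, H, K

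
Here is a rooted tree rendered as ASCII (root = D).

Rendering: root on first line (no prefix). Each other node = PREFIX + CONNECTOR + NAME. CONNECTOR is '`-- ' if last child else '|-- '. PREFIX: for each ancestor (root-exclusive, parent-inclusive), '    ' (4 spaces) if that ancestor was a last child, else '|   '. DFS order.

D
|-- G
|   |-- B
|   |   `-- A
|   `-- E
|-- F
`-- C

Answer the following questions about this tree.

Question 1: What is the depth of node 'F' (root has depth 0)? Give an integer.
Path from root to F: D -> F
Depth = number of edges = 1

Answer: 1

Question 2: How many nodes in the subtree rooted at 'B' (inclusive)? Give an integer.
Answer: 2

Derivation:
Subtree rooted at B contains: A, B
Count = 2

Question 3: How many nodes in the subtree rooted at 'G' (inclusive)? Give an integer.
Answer: 4

Derivation:
Subtree rooted at G contains: A, B, E, G
Count = 4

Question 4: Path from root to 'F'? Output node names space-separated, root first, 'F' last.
Walk down from root: D -> F

Answer: D F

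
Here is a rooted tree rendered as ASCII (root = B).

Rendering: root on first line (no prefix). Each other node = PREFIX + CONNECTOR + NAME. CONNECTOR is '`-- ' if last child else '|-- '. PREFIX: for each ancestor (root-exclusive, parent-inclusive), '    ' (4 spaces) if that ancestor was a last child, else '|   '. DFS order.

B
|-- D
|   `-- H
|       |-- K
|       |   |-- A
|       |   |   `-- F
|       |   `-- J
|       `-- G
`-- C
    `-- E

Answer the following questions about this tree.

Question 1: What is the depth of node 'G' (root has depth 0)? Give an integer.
Answer: 3

Derivation:
Path from root to G: B -> D -> H -> G
Depth = number of edges = 3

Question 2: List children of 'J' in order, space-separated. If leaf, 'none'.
Node J's children (from adjacency): (leaf)

Answer: none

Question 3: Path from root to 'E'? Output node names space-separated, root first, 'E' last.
Answer: B C E

Derivation:
Walk down from root: B -> C -> E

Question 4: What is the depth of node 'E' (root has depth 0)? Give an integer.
Path from root to E: B -> C -> E
Depth = number of edges = 2

Answer: 2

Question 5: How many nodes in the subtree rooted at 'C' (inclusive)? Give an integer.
Subtree rooted at C contains: C, E
Count = 2

Answer: 2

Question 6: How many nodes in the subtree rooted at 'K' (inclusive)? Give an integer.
Subtree rooted at K contains: A, F, J, K
Count = 4

Answer: 4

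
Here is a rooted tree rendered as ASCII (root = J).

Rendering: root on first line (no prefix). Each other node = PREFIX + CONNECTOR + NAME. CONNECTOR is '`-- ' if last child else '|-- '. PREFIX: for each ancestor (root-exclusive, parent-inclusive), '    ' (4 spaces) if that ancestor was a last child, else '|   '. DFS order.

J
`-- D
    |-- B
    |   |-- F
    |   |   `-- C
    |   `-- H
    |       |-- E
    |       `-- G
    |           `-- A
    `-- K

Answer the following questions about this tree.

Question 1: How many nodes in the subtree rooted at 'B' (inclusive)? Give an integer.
Subtree rooted at B contains: A, B, C, E, F, G, H
Count = 7

Answer: 7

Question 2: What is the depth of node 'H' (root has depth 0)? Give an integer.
Answer: 3

Derivation:
Path from root to H: J -> D -> B -> H
Depth = number of edges = 3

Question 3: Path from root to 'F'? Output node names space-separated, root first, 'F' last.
Walk down from root: J -> D -> B -> F

Answer: J D B F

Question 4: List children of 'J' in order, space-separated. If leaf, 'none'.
Answer: D

Derivation:
Node J's children (from adjacency): D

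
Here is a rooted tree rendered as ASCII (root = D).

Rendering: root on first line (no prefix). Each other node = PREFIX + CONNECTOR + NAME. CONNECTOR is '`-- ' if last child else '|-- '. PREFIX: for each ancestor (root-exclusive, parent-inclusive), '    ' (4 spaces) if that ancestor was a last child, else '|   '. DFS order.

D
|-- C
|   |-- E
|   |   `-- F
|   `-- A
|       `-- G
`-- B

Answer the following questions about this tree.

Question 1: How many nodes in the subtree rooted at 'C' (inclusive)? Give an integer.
Answer: 5

Derivation:
Subtree rooted at C contains: A, C, E, F, G
Count = 5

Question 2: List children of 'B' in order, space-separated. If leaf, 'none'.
Answer: none

Derivation:
Node B's children (from adjacency): (leaf)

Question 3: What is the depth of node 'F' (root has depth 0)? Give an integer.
Answer: 3

Derivation:
Path from root to F: D -> C -> E -> F
Depth = number of edges = 3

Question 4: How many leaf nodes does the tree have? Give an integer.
Answer: 3

Derivation:
Leaves (nodes with no children): B, F, G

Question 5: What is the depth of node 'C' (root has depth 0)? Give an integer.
Path from root to C: D -> C
Depth = number of edges = 1

Answer: 1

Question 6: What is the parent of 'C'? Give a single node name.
Answer: D

Derivation:
Scan adjacency: C appears as child of D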